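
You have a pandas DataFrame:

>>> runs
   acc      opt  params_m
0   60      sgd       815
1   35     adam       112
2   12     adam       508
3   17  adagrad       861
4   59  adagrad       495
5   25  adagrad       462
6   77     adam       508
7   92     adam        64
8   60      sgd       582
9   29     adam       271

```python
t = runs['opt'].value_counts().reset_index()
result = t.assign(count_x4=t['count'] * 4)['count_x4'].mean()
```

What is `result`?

13.3333333333

value_counts of opt:
opt
adam       5
adagrad    3
sgd        2
Name: count, dtype: int64
reset_index():
       opt  count
0     adam      5
1  adagrad      3
2      sgd      2
add column count_x4 = t['count'] * 4:
       opt  count  count_x4
0     adam      5        20
1  adagrad      3        12
2      sgd      2         8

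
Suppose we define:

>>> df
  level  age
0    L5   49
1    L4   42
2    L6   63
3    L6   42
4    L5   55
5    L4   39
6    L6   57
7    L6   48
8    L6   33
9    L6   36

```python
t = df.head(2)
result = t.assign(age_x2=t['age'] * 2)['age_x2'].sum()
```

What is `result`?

take first 2 rows:
  level  age
0    L5   49
1    L4   42
add column age_x2 = t['age'] * 2:
  level  age  age_x2
0    L5   49      98
1    L4   42      84

182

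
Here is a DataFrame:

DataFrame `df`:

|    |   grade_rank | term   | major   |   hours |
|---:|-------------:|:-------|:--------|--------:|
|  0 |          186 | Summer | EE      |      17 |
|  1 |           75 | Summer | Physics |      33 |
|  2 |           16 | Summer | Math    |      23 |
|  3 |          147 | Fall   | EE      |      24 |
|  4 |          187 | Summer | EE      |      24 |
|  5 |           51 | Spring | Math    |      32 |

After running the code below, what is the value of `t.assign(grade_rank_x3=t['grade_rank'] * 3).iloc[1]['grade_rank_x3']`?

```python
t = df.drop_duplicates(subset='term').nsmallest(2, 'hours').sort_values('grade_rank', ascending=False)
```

drop duplicate term (keep=first):
   grade_rank    term major  hours
0         186  Summer    EE     17
3         147    Fall    EE     24
5          51  Spring  Math     32
take 2 rows with smallest hours:
   grade_rank    term major  hours
0         186  Summer    EE     17
3         147    Fall    EE     24
sort by grade_rank descending:
   grade_rank    term major  hours
0         186  Summer    EE     17
3         147    Fall    EE     24
add column grade_rank_x3 = t['grade_rank'] * 3:
   grade_rank    term major  hours  grade_rank_x3
0         186  Summer    EE     17            558
3         147    Fall    EE     24            441

441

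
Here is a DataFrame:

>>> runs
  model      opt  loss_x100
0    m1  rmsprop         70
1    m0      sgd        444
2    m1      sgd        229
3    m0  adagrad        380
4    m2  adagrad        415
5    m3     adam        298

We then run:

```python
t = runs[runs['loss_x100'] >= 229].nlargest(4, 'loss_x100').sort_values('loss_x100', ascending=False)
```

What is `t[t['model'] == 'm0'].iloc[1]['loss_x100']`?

filter rows where loss_x100 >= 229:
  model      opt  loss_x100
1    m0      sgd        444
2    m1      sgd        229
3    m0  adagrad        380
4    m2  adagrad        415
5    m3     adam        298
take 4 rows with largest loss_x100:
  model      opt  loss_x100
1    m0      sgd        444
4    m2  adagrad        415
3    m0  adagrad        380
5    m3     adam        298
sort by loss_x100 descending:
  model      opt  loss_x100
1    m0      sgd        444
4    m2  adagrad        415
3    m0  adagrad        380
5    m3     adam        298
filter rows where model == 'm0':
  model      opt  loss_x100
1    m0      sgd        444
3    m0  adagrad        380

380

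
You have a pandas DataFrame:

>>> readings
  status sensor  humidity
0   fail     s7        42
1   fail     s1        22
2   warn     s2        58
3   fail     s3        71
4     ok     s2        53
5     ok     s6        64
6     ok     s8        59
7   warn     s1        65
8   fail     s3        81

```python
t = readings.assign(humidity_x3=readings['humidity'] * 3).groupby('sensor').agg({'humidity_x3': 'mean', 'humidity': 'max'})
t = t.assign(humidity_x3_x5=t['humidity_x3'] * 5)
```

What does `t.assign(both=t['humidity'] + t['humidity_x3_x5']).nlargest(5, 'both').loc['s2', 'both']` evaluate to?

add column humidity_x3 = readings['humidity'] * 3:
  status sensor  humidity  humidity_x3
0   fail     s7        42          126
1   fail     s1        22           66
2   warn     s2        58          174
3   fail     s3        71          213
4     ok     s2        53          159
5     ok     s6        64          192
6     ok     s8        59          177
7   warn     s1        65          195
8   fail     s3        81          243
group by sensor: mean(humidity_x3), max(humidity):
        humidity_x3  humidity
sensor                       
s1            130.5        65
s2            166.5        58
s3            228.0        81
s6            192.0        64
s7            126.0        42
s8            177.0        59
add column humidity_x3_x5 = t['humidity_x3'] * 5:
        humidity_x3  humidity  humidity_x3_x5
sensor                                       
s1            130.5        65           652.5
s2            166.5        58           832.5
s3            228.0        81          1140.0
s6            192.0        64           960.0
s7            126.0        42           630.0
s8            177.0        59           885.0
add column both = t['humidity'] + t['humidity_x3_x5']:
        humidity_x3  humidity  humidity_x3_x5    both
sensor                                               
s1            130.5        65           652.5   717.5
s2            166.5        58           832.5   890.5
s3            228.0        81          1140.0  1221.0
s6            192.0        64           960.0  1024.0
s7            126.0        42           630.0   672.0
s8            177.0        59           885.0   944.0
take 5 rows with largest both:
        humidity_x3  humidity  humidity_x3_x5    both
sensor                                               
s3            228.0        81          1140.0  1221.0
s6            192.0        64           960.0  1024.0
s8            177.0        59           885.0   944.0
s2            166.5        58           832.5   890.5
s1            130.5        65           652.5   717.5
Then the value at row 's2', column 'both': 890.5

890.5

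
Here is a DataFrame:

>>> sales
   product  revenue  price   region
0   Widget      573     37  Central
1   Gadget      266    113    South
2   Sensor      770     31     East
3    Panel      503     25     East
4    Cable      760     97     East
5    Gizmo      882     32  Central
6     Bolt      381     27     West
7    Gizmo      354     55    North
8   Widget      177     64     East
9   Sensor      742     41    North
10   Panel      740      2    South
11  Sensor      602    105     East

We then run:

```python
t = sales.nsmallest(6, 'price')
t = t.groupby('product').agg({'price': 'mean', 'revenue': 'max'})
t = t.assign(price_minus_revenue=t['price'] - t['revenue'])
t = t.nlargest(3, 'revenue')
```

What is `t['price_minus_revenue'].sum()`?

take 6 rows with smallest price:
   product  revenue  price   region
10   Panel      740      2    South
3    Panel      503     25     East
6     Bolt      381     27     West
2   Sensor      770     31     East
5    Gizmo      882     32  Central
0   Widget      573     37  Central
group by product: mean(price), max(revenue):
         price  revenue
product                
Bolt      27.0      381
Gizmo     32.0      882
Panel     13.5      740
Sensor    31.0      770
Widget    37.0      573
add column price_minus_revenue = t['price'] - t['revenue']:
         price  revenue  price_minus_revenue
product                                     
Bolt      27.0      381               -354.0
Gizmo     32.0      882               -850.0
Panel     13.5      740               -726.5
Sensor    31.0      770               -739.0
Widget    37.0      573               -536.0
take 3 rows with largest revenue:
         price  revenue  price_minus_revenue
product                                     
Gizmo     32.0      882               -850.0
Sensor    31.0      770               -739.0
Panel     13.5      740               -726.5

-2315.5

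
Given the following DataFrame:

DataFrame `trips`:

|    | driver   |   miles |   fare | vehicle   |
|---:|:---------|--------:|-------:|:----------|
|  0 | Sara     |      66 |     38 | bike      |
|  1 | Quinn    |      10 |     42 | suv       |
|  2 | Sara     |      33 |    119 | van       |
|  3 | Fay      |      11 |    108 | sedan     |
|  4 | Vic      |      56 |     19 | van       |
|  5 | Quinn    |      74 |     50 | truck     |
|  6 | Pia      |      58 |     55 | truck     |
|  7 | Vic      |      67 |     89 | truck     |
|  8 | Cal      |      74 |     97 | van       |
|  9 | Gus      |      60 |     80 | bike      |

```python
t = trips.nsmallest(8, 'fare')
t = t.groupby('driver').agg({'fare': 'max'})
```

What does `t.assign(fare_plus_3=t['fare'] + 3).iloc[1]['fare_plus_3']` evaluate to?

83

take 8 rows with smallest fare:
  driver  miles  fare vehicle
4    Vic     56    19     van
0   Sara     66    38    bike
1  Quinn     10    42     suv
5  Quinn     74    50   truck
6    Pia     58    55   truck
9    Gus     60    80    bike
7    Vic     67    89   truck
8    Cal     74    97     van
group by driver, max of fare:
        fare
driver      
Cal       97
Gus       80
Pia       55
Quinn     50
Sara      38
Vic       89
add column fare_plus_3 = t['fare'] + 3:
        fare  fare_plus_3
driver                   
Cal       97          100
Gus       80           83
Pia       55           58
Quinn     50           53
Sara      38           41
Vic       89           92
Then the value at position 1, column 'fare_plus_3': 83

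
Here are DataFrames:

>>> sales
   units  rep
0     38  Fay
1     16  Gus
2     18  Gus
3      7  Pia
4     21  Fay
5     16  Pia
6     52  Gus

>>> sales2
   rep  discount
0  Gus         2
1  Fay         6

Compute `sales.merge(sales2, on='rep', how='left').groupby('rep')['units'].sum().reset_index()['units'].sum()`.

merge on 'rep' (how='left') → 7 rows:
   units  rep  discount
0     38  Fay       6.0
1     16  Gus       2.0
2     18  Gus       2.0
3      7  Pia       NaN
4     21  Fay       6.0
5     16  Pia       NaN
6     52  Gus       2.0
group by rep, sum of units:
rep
Fay    59
Gus    86
Pia    23
Name: units, dtype: int64
reset_index():
   rep  units
0  Fay     59
1  Gus     86
2  Pia     23
sum of column 'units' → 168

168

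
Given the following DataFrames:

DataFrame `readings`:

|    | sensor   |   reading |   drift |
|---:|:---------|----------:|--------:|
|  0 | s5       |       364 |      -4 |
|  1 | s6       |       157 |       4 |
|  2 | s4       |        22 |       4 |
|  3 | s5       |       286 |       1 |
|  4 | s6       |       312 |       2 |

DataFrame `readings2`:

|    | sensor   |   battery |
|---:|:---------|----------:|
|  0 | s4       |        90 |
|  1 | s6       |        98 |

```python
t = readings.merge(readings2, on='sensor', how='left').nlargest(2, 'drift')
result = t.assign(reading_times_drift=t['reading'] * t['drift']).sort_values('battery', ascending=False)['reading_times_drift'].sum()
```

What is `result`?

716

merge on 'sensor' (how='left') → 5 rows:
  sensor  reading  drift  battery
0     s5      364     -4      NaN
1     s6      157      4     98.0
2     s4       22      4     90.0
3     s5      286      1      NaN
4     s6      312      2     98.0
take 2 rows with largest drift:
  sensor  reading  drift  battery
1     s6      157      4     98.0
2     s4       22      4     90.0
add column reading_times_drift = t['reading'] * t['drift']:
  sensor  reading  drift  battery  reading_times_drift
1     s6      157      4     98.0                  628
2     s4       22      4     90.0                   88
sort by battery descending:
  sensor  reading  drift  battery  reading_times_drift
1     s6      157      4     98.0                  628
2     s4       22      4     90.0                   88
sum of column 'reading_times_drift' → 716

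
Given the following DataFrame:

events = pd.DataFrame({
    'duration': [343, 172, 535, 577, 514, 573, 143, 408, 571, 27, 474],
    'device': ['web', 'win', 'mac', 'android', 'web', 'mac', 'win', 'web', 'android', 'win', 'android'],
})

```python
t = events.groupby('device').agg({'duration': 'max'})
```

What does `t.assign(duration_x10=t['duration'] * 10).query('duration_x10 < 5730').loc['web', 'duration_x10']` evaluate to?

group by device, max of duration:
         duration
device           
android       577
mac           573
web           514
win           172
add column duration_x10 = t['duration'] * 10:
         duration  duration_x10
device                         
android       577          5770
mac           573          5730
web           514          5140
win           172          1720
filter rows where duration_x10 < 5730:
        duration  duration_x10
device                        
web          514          5140
win          172          1720
The value at row 'web', column 'duration_x10' is 5140.

5140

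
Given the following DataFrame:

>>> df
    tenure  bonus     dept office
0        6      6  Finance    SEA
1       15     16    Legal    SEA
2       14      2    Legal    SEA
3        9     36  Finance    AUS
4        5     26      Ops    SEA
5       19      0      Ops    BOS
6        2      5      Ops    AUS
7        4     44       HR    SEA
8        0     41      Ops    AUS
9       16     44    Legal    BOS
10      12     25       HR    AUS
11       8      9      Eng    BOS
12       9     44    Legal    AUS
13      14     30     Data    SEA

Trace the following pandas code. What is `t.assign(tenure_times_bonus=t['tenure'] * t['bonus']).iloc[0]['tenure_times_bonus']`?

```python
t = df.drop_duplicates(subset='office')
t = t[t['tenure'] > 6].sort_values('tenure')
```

drop duplicate office (keep=first):
   tenure  bonus     dept office
0       6      6  Finance    SEA
3       9     36  Finance    AUS
5      19      0      Ops    BOS
filter rows where tenure > 6:
   tenure  bonus     dept office
3       9     36  Finance    AUS
5      19      0      Ops    BOS
sort by tenure:
   tenure  bonus     dept office
3       9     36  Finance    AUS
5      19      0      Ops    BOS
add column tenure_times_bonus = t['tenure'] * t['bonus']:
   tenure  bonus     dept office  tenure_times_bonus
3       9     36  Finance    AUS                 324
5      19      0      Ops    BOS                   0

324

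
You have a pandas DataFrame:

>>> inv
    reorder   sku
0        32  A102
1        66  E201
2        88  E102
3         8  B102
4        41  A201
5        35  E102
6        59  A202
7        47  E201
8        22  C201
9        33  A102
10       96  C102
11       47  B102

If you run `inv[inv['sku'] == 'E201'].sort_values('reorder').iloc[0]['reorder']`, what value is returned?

47

filter rows where sku == 'E201':
   reorder   sku
1       66  E201
7       47  E201
sort by reorder:
   reorder   sku
7       47  E201
1       66  E201
Finally, value at position 0, column 'reorder' = 47.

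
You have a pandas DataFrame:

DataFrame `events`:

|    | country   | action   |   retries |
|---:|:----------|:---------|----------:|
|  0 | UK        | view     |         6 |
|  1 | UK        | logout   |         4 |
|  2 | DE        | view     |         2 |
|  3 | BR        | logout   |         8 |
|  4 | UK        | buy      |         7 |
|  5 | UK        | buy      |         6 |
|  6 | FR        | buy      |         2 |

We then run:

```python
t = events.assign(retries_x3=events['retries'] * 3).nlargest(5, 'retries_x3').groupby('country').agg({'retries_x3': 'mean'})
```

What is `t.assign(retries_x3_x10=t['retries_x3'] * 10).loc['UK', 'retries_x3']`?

add column retries_x3 = events['retries'] * 3:
  country  action  retries  retries_x3
0      UK    view        6          18
1      UK  logout        4          12
2      DE    view        2           6
3      BR  logout        8          24
4      UK     buy        7          21
5      UK     buy        6          18
6      FR     buy        2           6
take 5 rows with largest retries_x3:
  country  action  retries  retries_x3
3      BR  logout        8          24
4      UK     buy        7          21
0      UK    view        6          18
5      UK     buy        6          18
1      UK  logout        4          12
group by country, mean of retries_x3:
         retries_x3
country            
BR            24.00
UK            17.25
add column retries_x3_x10 = t['retries_x3'] * 10:
         retries_x3  retries_x3_x10
country                            
BR            24.00           240.0
UK            17.25           172.5
Then the value at row 'UK', column 'retries_x3': 17.25

17.25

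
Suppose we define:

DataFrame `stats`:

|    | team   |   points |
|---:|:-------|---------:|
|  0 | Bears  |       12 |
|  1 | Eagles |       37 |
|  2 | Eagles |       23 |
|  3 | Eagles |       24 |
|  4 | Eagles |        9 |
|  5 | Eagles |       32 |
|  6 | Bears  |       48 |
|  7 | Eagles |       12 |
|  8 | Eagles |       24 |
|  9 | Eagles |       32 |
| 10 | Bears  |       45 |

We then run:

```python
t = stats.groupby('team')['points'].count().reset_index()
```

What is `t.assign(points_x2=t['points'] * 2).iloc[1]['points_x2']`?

group by team, count of points:
team
Bears     3
Eagles    8
Name: points, dtype: int64
reset_index():
     team  points
0   Bears       3
1  Eagles       8
add column points_x2 = t['points'] * 2:
     team  points  points_x2
0   Bears       3          6
1  Eagles       8         16

16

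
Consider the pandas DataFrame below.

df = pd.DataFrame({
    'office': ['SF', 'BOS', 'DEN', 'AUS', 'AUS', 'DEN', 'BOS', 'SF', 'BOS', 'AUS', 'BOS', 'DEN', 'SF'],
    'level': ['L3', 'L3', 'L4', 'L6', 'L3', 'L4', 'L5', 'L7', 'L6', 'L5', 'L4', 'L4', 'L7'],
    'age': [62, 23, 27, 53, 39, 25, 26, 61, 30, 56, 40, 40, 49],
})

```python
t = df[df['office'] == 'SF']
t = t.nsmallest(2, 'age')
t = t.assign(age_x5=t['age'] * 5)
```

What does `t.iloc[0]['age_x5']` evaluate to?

245

filter rows where office == 'SF':
   office level  age
0      SF    L3   62
7      SF    L7   61
12     SF    L7   49
take 2 rows with smallest age:
   office level  age
12     SF    L7   49
7      SF    L7   61
add column age_x5 = t['age'] * 5:
   office level  age  age_x5
12     SF    L7   49     245
7      SF    L7   61     305
Hence 245.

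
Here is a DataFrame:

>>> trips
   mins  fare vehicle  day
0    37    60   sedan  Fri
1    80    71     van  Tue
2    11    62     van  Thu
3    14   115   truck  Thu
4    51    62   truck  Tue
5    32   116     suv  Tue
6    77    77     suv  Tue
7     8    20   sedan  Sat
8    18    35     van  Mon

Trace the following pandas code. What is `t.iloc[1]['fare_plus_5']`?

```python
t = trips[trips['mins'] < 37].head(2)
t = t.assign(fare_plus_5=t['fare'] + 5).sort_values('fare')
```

120

filter rows where mins < 37:
   mins  fare vehicle  day
2    11    62     van  Thu
3    14   115   truck  Thu
5    32   116     suv  Tue
7     8    20   sedan  Sat
8    18    35     van  Mon
take first 2 rows:
   mins  fare vehicle  day
2    11    62     van  Thu
3    14   115   truck  Thu
add column fare_plus_5 = t['fare'] + 5:
   mins  fare vehicle  day  fare_plus_5
2    11    62     van  Thu           67
3    14   115   truck  Thu          120
sort by fare:
   mins  fare vehicle  day  fare_plus_5
2    11    62     van  Thu           67
3    14   115   truck  Thu          120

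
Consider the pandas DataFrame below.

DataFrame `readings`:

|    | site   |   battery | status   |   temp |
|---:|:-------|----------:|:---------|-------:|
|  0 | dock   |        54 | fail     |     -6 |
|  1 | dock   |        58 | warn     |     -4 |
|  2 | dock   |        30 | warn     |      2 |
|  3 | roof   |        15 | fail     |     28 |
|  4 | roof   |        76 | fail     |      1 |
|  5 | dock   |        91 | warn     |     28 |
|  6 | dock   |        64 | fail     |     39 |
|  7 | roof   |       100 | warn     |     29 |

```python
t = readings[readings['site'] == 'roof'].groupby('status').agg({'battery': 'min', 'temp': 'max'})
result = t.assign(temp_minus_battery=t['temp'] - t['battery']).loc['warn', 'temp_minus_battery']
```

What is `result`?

filter rows where site == 'roof':
   site  battery status  temp
3  roof       15   fail    28
4  roof       76   fail     1
7  roof      100   warn    29
group by status: min(battery), max(temp):
        battery  temp
status               
fail         15    28
warn        100    29
add column temp_minus_battery = t['temp'] - t['battery']:
        battery  temp  temp_minus_battery
status                                   
fail         15    28                  13
warn        100    29                 -71
Finally, value at row 'warn', column 'temp_minus_battery' = -71.

-71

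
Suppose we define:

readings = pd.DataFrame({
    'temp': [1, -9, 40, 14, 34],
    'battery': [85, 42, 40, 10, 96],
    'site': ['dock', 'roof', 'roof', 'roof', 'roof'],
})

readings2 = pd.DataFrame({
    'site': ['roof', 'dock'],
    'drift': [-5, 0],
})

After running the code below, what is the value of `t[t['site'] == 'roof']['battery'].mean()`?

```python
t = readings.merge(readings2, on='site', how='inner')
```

47.0

merge on 'site' (how='inner') → 5 rows:
   temp  battery  site  drift
0     1       85  dock      0
1    -9       42  roof     -5
2    40       40  roof     -5
3    14       10  roof     -5
4    34       96  roof     -5
filter rows where site == 'roof':
   temp  battery  site  drift
1    -9       42  roof     -5
2    40       40  roof     -5
3    14       10  roof     -5
4    34       96  roof     -5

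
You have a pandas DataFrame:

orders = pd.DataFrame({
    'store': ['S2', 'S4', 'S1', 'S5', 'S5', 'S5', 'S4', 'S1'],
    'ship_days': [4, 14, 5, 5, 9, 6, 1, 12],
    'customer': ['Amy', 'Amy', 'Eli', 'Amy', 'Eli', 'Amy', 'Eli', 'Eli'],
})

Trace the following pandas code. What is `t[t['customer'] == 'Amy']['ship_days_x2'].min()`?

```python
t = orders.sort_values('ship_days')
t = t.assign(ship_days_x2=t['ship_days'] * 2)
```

sort by ship_days:
  store  ship_days customer
6    S4          1      Eli
0    S2          4      Amy
2    S1          5      Eli
3    S5          5      Amy
5    S5          6      Amy
4    S5          9      Eli
7    S1         12      Eli
1    S4         14      Amy
add column ship_days_x2 = t['ship_days'] * 2:
  store  ship_days customer  ship_days_x2
6    S4          1      Eli             2
0    S2          4      Amy             8
2    S1          5      Eli            10
3    S5          5      Amy            10
5    S5          6      Amy            12
4    S5          9      Eli            18
7    S1         12      Eli            24
1    S4         14      Amy            28
filter rows where customer == 'Amy':
  store  ship_days customer  ship_days_x2
0    S2          4      Amy             8
3    S5          5      Amy            10
5    S5          6      Amy            12
1    S4         14      Amy            28
min of column 'ship_days_x2' → 8

8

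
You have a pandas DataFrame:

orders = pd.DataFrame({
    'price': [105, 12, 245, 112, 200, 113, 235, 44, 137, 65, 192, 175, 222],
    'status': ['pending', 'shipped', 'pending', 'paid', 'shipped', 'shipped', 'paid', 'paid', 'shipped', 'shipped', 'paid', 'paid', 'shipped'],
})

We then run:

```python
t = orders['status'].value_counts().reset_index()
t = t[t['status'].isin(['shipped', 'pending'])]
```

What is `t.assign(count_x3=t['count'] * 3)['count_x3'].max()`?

value_counts of status:
status
shipped    6
paid       5
pending    2
Name: count, dtype: int64
reset_index():
    status  count
0  shipped      6
1     paid      5
2  pending      2
filter rows where status in ['shipped', 'pending']:
    status  count
0  shipped      6
2  pending      2
add column count_x3 = t['count'] * 3:
    status  count  count_x3
0  shipped      6        18
2  pending      2         6
So max() = 18.

18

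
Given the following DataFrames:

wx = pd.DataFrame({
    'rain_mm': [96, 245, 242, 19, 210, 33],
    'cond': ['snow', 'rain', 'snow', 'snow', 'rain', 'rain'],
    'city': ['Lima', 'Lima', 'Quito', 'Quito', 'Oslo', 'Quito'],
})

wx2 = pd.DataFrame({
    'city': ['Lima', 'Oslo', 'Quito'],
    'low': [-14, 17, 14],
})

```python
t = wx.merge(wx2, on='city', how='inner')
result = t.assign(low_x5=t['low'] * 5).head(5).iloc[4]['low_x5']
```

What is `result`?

merge on 'city' (how='inner') → 6 rows:
   rain_mm  cond   city  low
0       96  snow   Lima  -14
1      245  rain   Lima  -14
2      242  snow  Quito   14
3       19  snow  Quito   14
4      210  rain   Oslo   17
5       33  rain  Quito   14
add column low_x5 = t['low'] * 5:
   rain_mm  cond   city  low  low_x5
0       96  snow   Lima  -14     -70
1      245  rain   Lima  -14     -70
2      242  snow  Quito   14      70
3       19  snow  Quito   14      70
4      210  rain   Oslo   17      85
5       33  rain  Quito   14      70
take first 5 rows:
   rain_mm  cond   city  low  low_x5
0       96  snow   Lima  -14     -70
1      245  rain   Lima  -14     -70
2      242  snow  Quito   14      70
3       19  snow  Quito   14      70
4      210  rain   Oslo   17      85
Finally, value at position 4, column 'low_x5' = 85.

85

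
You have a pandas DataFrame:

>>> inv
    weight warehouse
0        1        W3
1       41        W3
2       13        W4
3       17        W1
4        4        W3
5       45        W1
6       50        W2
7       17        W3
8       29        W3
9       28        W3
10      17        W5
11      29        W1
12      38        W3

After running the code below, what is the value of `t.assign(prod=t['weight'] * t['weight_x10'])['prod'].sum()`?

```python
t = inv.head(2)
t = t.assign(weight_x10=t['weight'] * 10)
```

take first 2 rows:
   weight warehouse
0       1        W3
1      41        W3
add column weight_x10 = t['weight'] * 10:
   weight warehouse  weight_x10
0       1        W3          10
1      41        W3         410
add column prod = t['weight'] * t['weight_x10']:
   weight warehouse  weight_x10   prod
0       1        W3          10     10
1      41        W3         410  16810
Hence 16820.

16820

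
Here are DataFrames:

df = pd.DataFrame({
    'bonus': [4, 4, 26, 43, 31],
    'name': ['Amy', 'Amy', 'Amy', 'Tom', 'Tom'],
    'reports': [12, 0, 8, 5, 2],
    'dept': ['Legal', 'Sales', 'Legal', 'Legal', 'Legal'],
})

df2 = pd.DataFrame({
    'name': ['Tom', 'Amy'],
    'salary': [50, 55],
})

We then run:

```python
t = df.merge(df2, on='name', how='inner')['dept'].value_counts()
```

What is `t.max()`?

4

merge on 'name' (how='inner') → 5 rows:
   bonus name  reports   dept  salary
0      4  Amy       12  Legal      55
1      4  Amy        0  Sales      55
2     26  Amy        8  Legal      55
3     43  Tom        5  Legal      50
4     31  Tom        2  Legal      50
value_counts of dept:
dept
Legal    4
Sales    1
Name: count, dtype: int64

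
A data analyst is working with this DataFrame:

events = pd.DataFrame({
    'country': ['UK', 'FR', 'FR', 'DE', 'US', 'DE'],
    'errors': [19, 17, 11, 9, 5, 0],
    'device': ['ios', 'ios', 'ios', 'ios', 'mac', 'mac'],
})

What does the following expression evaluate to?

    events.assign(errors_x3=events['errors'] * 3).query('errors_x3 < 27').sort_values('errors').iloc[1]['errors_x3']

add column errors_x3 = events['errors'] * 3:
  country  errors device  errors_x3
0      UK      19    ios         57
1      FR      17    ios         51
2      FR      11    ios         33
3      DE       9    ios         27
4      US       5    mac         15
5      DE       0    mac          0
filter rows where errors_x3 < 27:
  country  errors device  errors_x3
4      US       5    mac         15
5      DE       0    mac          0
sort by errors:
  country  errors device  errors_x3
5      DE       0    mac          0
4      US       5    mac         15
Hence 15.

15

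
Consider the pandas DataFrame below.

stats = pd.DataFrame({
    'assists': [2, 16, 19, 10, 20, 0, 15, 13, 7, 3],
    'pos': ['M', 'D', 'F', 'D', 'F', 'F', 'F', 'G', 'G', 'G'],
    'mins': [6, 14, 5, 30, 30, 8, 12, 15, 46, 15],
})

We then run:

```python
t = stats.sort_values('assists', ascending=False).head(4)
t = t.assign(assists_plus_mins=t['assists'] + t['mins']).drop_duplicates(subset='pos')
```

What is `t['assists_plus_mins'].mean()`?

sort by assists descending:
   assists pos  mins
4       20   F    30
2       19   F     5
1       16   D    14
6       15   F    12
7       13   G    15
3       10   D    30
8        7   G    46
9        3   G    15
0        2   M     6
5        0   F     8
take first 4 rows:
   assists pos  mins
4       20   F    30
2       19   F     5
1       16   D    14
6       15   F    12
add column assists_plus_mins = t['assists'] + t['mins']:
   assists pos  mins  assists_plus_mins
4       20   F    30                 50
2       19   F     5                 24
1       16   D    14                 30
6       15   F    12                 27
drop duplicate pos (keep=first):
   assists pos  mins  assists_plus_mins
4       20   F    30                 50
1       16   D    14                 30
Finally, mean of column 'assists_plus_mins' = 40.0.

40.0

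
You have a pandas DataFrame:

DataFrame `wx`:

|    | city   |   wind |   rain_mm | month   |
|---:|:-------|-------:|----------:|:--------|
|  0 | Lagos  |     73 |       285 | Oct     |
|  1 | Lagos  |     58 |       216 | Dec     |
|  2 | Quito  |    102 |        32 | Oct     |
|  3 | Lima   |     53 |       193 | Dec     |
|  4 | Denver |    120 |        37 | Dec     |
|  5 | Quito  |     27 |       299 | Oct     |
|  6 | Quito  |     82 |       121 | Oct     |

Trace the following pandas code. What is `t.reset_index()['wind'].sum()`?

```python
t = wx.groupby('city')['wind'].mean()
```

308.833333333

group by city, mean of wind:
city
Denver    120.000000
Lagos      65.500000
Lima       53.000000
Quito      70.333333
Name: wind, dtype: float64
reset_index():
     city        wind
0  Denver  120.000000
1   Lagos   65.500000
2    Lima   53.000000
3   Quito   70.333333
Hence 308.833333333.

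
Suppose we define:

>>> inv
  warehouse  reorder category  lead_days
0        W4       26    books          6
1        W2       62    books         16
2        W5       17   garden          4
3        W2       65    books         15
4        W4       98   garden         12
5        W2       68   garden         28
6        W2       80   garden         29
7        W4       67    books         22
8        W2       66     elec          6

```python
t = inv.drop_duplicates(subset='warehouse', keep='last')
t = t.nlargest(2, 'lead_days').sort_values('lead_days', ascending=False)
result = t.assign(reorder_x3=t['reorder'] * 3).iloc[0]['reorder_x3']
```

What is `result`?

201

drop duplicate warehouse (keep=last):
  warehouse  reorder category  lead_days
2        W5       17   garden          4
7        W4       67    books         22
8        W2       66     elec          6
take 2 rows with largest lead_days:
  warehouse  reorder category  lead_days
7        W4       67    books         22
8        W2       66     elec          6
sort by lead_days descending:
  warehouse  reorder category  lead_days
7        W4       67    books         22
8        W2       66     elec          6
add column reorder_x3 = t['reorder'] * 3:
  warehouse  reorder category  lead_days  reorder_x3
7        W4       67    books         22         201
8        W2       66     elec          6         198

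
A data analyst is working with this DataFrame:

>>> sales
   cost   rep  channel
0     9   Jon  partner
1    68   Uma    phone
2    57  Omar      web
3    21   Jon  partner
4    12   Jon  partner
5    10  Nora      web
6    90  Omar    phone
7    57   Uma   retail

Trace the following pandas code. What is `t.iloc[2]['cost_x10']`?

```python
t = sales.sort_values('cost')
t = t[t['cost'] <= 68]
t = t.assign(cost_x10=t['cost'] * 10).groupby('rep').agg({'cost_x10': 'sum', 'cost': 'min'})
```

570

sort by cost:
   cost   rep  channel
0     9   Jon  partner
5    10  Nora      web
4    12   Jon  partner
3    21   Jon  partner
2    57  Omar      web
7    57   Uma   retail
1    68   Uma    phone
6    90  Omar    phone
filter rows where cost <= 68:
   cost   rep  channel
0     9   Jon  partner
5    10  Nora      web
4    12   Jon  partner
3    21   Jon  partner
2    57  Omar      web
7    57   Uma   retail
1    68   Uma    phone
add column cost_x10 = t['cost'] * 10:
   cost   rep  channel  cost_x10
0     9   Jon  partner        90
5    10  Nora      web       100
4    12   Jon  partner       120
3    21   Jon  partner       210
2    57  Omar      web       570
7    57   Uma   retail       570
1    68   Uma    phone       680
group by rep: sum(cost_x10), min(cost):
      cost_x10  cost
rep                 
Jon        420     9
Nora       100    10
Omar       570    57
Uma       1250    57
So iloc[2]['cost_x10'] = 570.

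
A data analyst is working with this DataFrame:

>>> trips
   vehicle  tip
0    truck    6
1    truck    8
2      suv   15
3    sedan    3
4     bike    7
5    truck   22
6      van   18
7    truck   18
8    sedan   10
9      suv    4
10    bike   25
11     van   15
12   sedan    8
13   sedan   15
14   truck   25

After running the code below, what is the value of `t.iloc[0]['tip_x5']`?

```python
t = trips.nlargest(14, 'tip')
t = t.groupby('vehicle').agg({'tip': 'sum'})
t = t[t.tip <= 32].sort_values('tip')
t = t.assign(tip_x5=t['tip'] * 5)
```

take 14 rows with largest tip:
   vehicle  tip
10    bike   25
14   truck   25
5    truck   22
6      van   18
7    truck   18
2      suv   15
11     van   15
13   sedan   15
8    sedan   10
1    truck    8
12   sedan    8
4     bike    7
0    truck    6
9      suv    4
group by vehicle, sum of tip:
         tip
vehicle     
bike      32
sedan     33
suv       19
truck     79
van       33
filter rows where tip <= 32:
         tip
vehicle     
bike      32
suv       19
sort by tip:
         tip
vehicle     
suv       19
bike      32
add column tip_x5 = t['tip'] * 5:
         tip  tip_x5
vehicle             
suv       19      95
bike      32     160
So iloc[0]['tip_x5'] = 95.

95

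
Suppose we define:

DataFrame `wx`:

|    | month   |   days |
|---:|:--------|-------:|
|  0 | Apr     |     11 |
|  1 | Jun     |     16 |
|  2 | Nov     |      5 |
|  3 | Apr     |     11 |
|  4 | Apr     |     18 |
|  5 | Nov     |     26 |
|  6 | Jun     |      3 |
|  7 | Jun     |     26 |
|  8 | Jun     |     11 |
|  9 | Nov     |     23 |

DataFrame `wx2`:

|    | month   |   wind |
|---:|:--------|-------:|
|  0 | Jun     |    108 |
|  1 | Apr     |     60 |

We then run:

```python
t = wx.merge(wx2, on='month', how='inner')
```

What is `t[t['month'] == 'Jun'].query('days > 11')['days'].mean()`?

merge on 'month' (how='inner') → 7 rows:
  month  days  wind
0   Apr    11    60
1   Jun    16   108
2   Apr    11    60
3   Apr    18    60
4   Jun     3   108
5   Jun    26   108
6   Jun    11   108
filter rows where month == 'Jun':
  month  days  wind
1   Jun    16   108
4   Jun     3   108
5   Jun    26   108
6   Jun    11   108
filter rows where days > 11:
  month  days  wind
1   Jun    16   108
5   Jun    26   108
Finally, mean of column 'days' = 21.0.

21.0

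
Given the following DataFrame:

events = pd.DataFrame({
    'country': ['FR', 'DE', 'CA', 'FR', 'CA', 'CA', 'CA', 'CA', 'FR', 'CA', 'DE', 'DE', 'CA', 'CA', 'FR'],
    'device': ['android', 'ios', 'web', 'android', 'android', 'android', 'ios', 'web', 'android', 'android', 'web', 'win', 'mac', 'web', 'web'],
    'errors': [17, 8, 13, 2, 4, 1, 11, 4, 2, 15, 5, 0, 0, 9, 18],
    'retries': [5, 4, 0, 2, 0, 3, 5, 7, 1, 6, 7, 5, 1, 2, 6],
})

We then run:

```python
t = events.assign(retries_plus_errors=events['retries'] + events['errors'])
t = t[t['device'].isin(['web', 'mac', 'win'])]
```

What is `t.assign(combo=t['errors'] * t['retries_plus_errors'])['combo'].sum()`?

add column retries_plus_errors = events['retries'] + events['errors']:
   country   device  errors  retries  retries_plus_errors
0       FR  android      17        5                   22
1       DE      ios       8        4                   12
2       CA      web      13        0                   13
3       FR  android       2        2                    4
4       CA  android       4        0                    4
5       CA  android       1        3                    4
6       CA      ios      11        5                   16
7       CA      web       4        7                   11
8       FR  android       2        1                    3
9       CA  android      15        6                   21
10      DE      web       5        7                   12
11      DE      win       0        5                    5
12      CA      mac       0        1                    1
13      CA      web       9        2                   11
14      FR      web      18        6                   24
filter rows where device in ['web', 'mac', 'win']:
   country device  errors  retries  retries_plus_errors
2       CA    web      13        0                   13
7       CA    web       4        7                   11
10      DE    web       5        7                   12
11      DE    win       0        5                    5
12      CA    mac       0        1                    1
13      CA    web       9        2                   11
14      FR    web      18        6                   24
add column combo = t['errors'] * t['retries_plus_errors']:
   country device  errors  retries  retries_plus_errors  combo
2       CA    web      13        0                   13    169
7       CA    web       4        7                   11     44
10      DE    web       5        7                   12     60
11      DE    win       0        5                    5      0
12      CA    mac       0        1                    1      0
13      CA    web       9        2                   11     99
14      FR    web      18        6                   24    432
So sum() = 804.

804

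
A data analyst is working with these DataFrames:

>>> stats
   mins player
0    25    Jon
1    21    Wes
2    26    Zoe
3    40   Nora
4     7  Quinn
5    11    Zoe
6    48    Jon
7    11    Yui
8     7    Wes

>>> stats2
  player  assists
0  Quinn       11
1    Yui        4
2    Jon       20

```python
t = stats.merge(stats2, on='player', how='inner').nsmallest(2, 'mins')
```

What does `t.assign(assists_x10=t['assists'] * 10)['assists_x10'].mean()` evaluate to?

merge on 'player' (how='inner') → 4 rows:
   mins player  assists
0    25    Jon       20
1     7  Quinn       11
2    48    Jon       20
3    11    Yui        4
take 2 rows with smallest mins:
   mins player  assists
1     7  Quinn       11
3    11    Yui        4
add column assists_x10 = t['assists'] * 10:
   mins player  assists  assists_x10
1     7  Quinn       11          110
3    11    Yui        4           40

75.0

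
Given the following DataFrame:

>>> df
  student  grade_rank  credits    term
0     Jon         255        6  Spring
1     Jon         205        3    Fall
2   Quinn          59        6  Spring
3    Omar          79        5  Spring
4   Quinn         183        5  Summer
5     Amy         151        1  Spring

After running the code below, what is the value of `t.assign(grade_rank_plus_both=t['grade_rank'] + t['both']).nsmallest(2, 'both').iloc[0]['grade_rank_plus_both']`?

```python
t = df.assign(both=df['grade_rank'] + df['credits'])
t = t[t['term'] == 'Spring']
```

124

add column both = df['grade_rank'] + df['credits']:
  student  grade_rank  credits    term  both
0     Jon         255        6  Spring   261
1     Jon         205        3    Fall   208
2   Quinn          59        6  Spring    65
3    Omar          79        5  Spring    84
4   Quinn         183        5  Summer   188
5     Amy         151        1  Spring   152
filter rows where term == 'Spring':
  student  grade_rank  credits    term  both
0     Jon         255        6  Spring   261
2   Quinn          59        6  Spring    65
3    Omar          79        5  Spring    84
5     Amy         151        1  Spring   152
add column grade_rank_plus_both = t['grade_rank'] + t['both']:
  student  grade_rank  credits    term  both  grade_rank_plus_both
0     Jon         255        6  Spring   261                   516
2   Quinn          59        6  Spring    65                   124
3    Omar          79        5  Spring    84                   163
5     Amy         151        1  Spring   152                   303
take 2 rows with smallest both:
  student  grade_rank  credits    term  both  grade_rank_plus_both
2   Quinn          59        6  Spring    65                   124
3    Omar          79        5  Spring    84                   163
The value at position 0, column 'grade_rank_plus_both' is 124.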